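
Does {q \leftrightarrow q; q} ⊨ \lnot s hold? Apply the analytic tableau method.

Initial set: {(q \leftrightarrow q); q; \lnot \lnot s}.
(q \leftrightarrow q): β-rule — branch into q, q  //  \lnot q, \lnot q.
  branch 1 (add q, q):
    ○ open, literals {q=1, s=1}.
  branch 2 (add \lnot q, \lnot q):
    × closes — contains both q and \lnot q.
1 branch closed, 1 open.
An open branch gives a countermodel: q=1, s=1 (unmentioned atoms arbitrary); the premises hold there but the conclusion fails.

No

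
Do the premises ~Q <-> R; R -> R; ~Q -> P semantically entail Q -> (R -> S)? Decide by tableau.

Initial set: {(~Q <-> R); (R -> R); (~Q -> P); ~(Q -> (R -> S))}.
~(Q -> (R -> S)): α-rule — add Q, ~(R -> S).
~(R -> S): α-rule — add R, ~S.
(~Q <-> R): β-rule — branch into ~Q, R  //  ~~Q, ~R.
  branch 1 (add ~Q, R):
    × closes — contains both Q and ~Q.
  branch 2 (add ~~Q, ~R):
    × closes — contains both R and ~R.
All 2 branches close.
Every branch closed, so the premises entail the conclusion.

Yes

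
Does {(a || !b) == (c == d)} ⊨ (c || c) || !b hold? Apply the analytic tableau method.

No

Initial set: {((a || !b) == (c == d)); !((c || c) || !b)}.
!((c || c) || !b): α-rule — add !(c || c), !!b.
!(c || c): α-rule — add !c, !c.
((a || !b) == (c == d)): β-rule — branch into (a || !b), (c == d)  //  !(a || !b), !(c == d).
  branch 1 (add (a || !b), (c == d)):
    (a || !b): β-rule — branch into a  //  !b.
      branch 1.1 (add a):
        (c == d): β-rule — branch into c, d  //  !c, !d.
          branch 1.1.1 (add c, d):
            × closes — contains both c and !c.
          branch 1.1.2 (add !c, !d):
            ○ open, literals {a=T, b=T, c=F, d=F}.
      branch 1.2 (add !b):
        × closes — contains both b and !b.
  branch 2 (add !(a || !b), !(c == d)):
    !(a || !b): α-rule — add !a, !!b.
    !(c == d): β-rule — branch into c, !d  //  !c, d.
      branch 2.1 (add c, !d):
        × closes — contains both c and !c.
      branch 2.2 (add !c, d):
        ○ open, literals {a=F, b=T, c=F, d=T}.
3 branches closed, 2 open.
An open branch gives a countermodel: a=T, b=T, c=F, d=F (unmentioned atoms arbitrary); the premises hold there but the conclusion fails.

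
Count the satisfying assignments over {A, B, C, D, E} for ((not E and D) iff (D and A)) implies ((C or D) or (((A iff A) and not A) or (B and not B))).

28

Initial set: {(((not E and D) iff (D and A)) implies ((C or D) or (((A iff A) and not A) or (B and not B))))}.
(((not E and D) iff (D and A)) implies ((C or D) or (((A iff A) and not A) or (B and not B)))): β-rule — branch into not ((not E and D) iff (D and A))  //  ((C or D) or (((A iff A) and not A) or (B and not B))).
  branch 1 (add not ((not E and D) iff (D and A))):
    not ((not E and D) iff (D and A)): β-rule — branch into (not E and D), not (D and A)  //  not (not E and D), (D and A).
      branch 1.1 (add (not E and D), not (D and A)):
        (not E and D): α-rule — add not E, D.
        not (D and A): β-rule — branch into not D  //  not A.
          branch 1.1.1 (add not D):
            × closes — contains both D and not D.
          branch 1.1.2 (add not A):
            ○ open, literals {A=false, D=true, E=false}.
      branch 1.2 (add not (not E and D), (D and A)):
        (D and A): α-rule — add D, A.
        not (not E and D): β-rule — branch into not not E  //  not D.
          branch 1.2.1 (add not not E):
            ○ open, literals {A=true, D=true, E=true}.
          branch 1.2.2 (add not D):
            × closes — contains both D and not D.
  branch 2 (add ((C or D) or (((A iff A) and not A) or (B and not B)))):
    ((C or D) or (((A iff A) and not A) or (B and not B))): β-rule — branch into (C or D)  //  (((A iff A) and not A) or (B and not B)).
      branch 2.1 (add (C or D)):
        (C or D): β-rule — branch into C  //  D.
          branch 2.1.1 (add C):
            ○ open, literals {C=true}.
          branch 2.1.2 (add D):
            ○ open, literals {D=true}.
      branch 2.2 (add (((A iff A) and not A) or (B and not B))):
        (((A iff A) and not A) or (B and not B)): β-rule — branch into ((A iff A) and not A)  //  (B and not B).
          branch 2.2.1 (add ((A iff A) and not A)):
            ((A iff A) and not A): α-rule — add (A iff A), not A.
            (A iff A): β-rule — branch into A, A  //  not A, not A.
              branch 2.2.1.1 (add A, A):
                × closes — contains both A and not A.
              branch 2.2.1.2 (add not A, not A):
                ○ open, literals {A=false}.
          branch 2.2.2 (add (B and not B)):
            (B and not B): α-rule — add B, not B.
            × closes — contains both B and not B.
4 branches closed, 5 open.
Each open branch fixes some atoms; the unmentioned ones are free. Counting distinct full assignments: branch {A=false, D=true, E=false} (B, C) contributes 4 new; branch {A=true, D=true, E=true} (B, C) contributes 4 new; branch {C=true} (A, B, D, E) contributes 12 new; branch {D=true} (A, B, C, E) contributes 4 new; branch {A=false} (B, C, D, E) contributes 4 new. Total: 28.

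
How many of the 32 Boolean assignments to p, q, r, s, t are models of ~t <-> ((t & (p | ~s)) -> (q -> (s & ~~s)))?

20

Initial set: {(~t <-> ((t & (p | ~s)) -> (q -> (s & ~~s))))}.
(~t <-> ((t & (p | ~s)) -> (q -> (s & ~~s)))): β-rule — branch into ~t, ((t & (p | ~s)) -> (q -> (s & ~~s)))  //  ~~t, ~((t & (p | ~s)) -> (q -> (s & ~~s))).
  branch 1 (add ~t, ((t & (p | ~s)) -> (q -> (s & ~~s)))):
    ((t & (p | ~s)) -> (q -> (s & ~~s))): β-rule — branch into ~(t & (p | ~s))  //  (q -> (s & ~~s)).
      branch 1.1 (add ~(t & (p | ~s))):
        ~(t & (p | ~s)): β-rule — branch into ~t  //  ~(p | ~s).
          branch 1.1.1 (add ~t):
            ○ open, literals {t=0}.
          branch 1.1.2 (add ~(p | ~s)):
            ~(p | ~s): α-rule — add ~p, ~~s.
            ○ open, literals {p=0, s=1, t=0}.
      branch 1.2 (add (q -> (s & ~~s))):
        (q -> (s & ~~s)): β-rule — branch into ~q  //  (s & ~~s).
          branch 1.2.1 (add ~q):
            ○ open, literals {q=0, t=0}.
          branch 1.2.2 (add (s & ~~s)):
            (s & ~~s): α-rule — add s, ~~s.
            ~~s: drop double negation, giving s.
            ○ open, literals {s=1, t=0}.
  branch 2 (add ~~t, ~((t & (p | ~s)) -> (q -> (s & ~~s)))):
    ~((t & (p | ~s)) -> (q -> (s & ~~s))): α-rule — add (t & (p | ~s)), ~(q -> (s & ~~s)).
    (t & (p | ~s)): α-rule — add t, (p | ~s).
    ~(q -> (s & ~~s)): α-rule — add q, ~(s & ~~s).
    (p | ~s): β-rule — branch into p  //  ~s.
      branch 2.1 (add p):
        ~(s & ~~s): β-rule — branch into ~s  //  ~~~s.
          branch 2.1.1 (add ~s):
            ○ open, literals {p=1, q=1, s=0, t=1}.
          branch 2.1.2 (add ~~~s):
            ~~~s: drop double negation, giving ~s.
            ○ open, literals {p=1, q=1, s=0, t=1}.
      branch 2.2 (add ~s):
        ~(s & ~~s): β-rule — branch into ~s  //  ~~~s.
          branch 2.2.1 (add ~s):
            ○ open, literals {q=1, s=0, t=1}.
          branch 2.2.2 (add ~~~s):
            ~~~s: drop double negation, giving ~s.
            ○ open, literals {q=1, s=0, t=1}.
0 branches closed, 8 open.
Each open branch fixes some atoms; the unmentioned ones are free. Counting distinct full assignments: branch {t=0} (p, q, r, s) contributes 16 new; branch {p=0, s=1, t=0} (q, r) contributes 0 new; branch {q=0, t=0} (p, r, s) contributes 0 new; branch {s=1, t=0} (p, q, r) contributes 0 new; branch {p=1, q=1, s=0, t=1} (r) contributes 2 new; branch {p=1, q=1, s=0, t=1} (r) contributes 0 new; branch {q=1, s=0, t=1} (p, r) contributes 2 new; branch {q=1, s=0, t=1} (p, r) contributes 0 new. Total: 20.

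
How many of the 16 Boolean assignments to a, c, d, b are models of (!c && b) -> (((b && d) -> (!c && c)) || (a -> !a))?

Initial set: {((!c && b) -> (((b && d) -> (!c && c)) || (a -> !a)))}.
((!c && b) -> (((b && d) -> (!c && c)) || (a -> !a))): β-rule — branch into !(!c && b)  //  (((b && d) -> (!c && c)) || (a -> !a)).
  branch 1 (add !(!c && b)):
    !(!c && b): β-rule — branch into !!c  //  !b.
      branch 1.1 (add !!c):
        ○ open, literals {c=T}.
      branch 1.2 (add !b):
        ○ open, literals {b=F}.
  branch 2 (add (((b && d) -> (!c && c)) || (a -> !a))):
    (((b && d) -> (!c && c)) || (a -> !a)): β-rule — branch into ((b && d) -> (!c && c))  //  (a -> !a).
      branch 2.1 (add ((b && d) -> (!c && c))):
        ((b && d) -> (!c && c)): β-rule — branch into !(b && d)  //  (!c && c).
          branch 2.1.1 (add !(b && d)):
            !(b && d): β-rule — branch into !b  //  !d.
              branch 2.1.1.1 (add !b):
                ○ open, literals {b=F}.
              branch 2.1.1.2 (add !d):
                ○ open, literals {d=F}.
          branch 2.1.2 (add (!c && c)):
            (!c && c): α-rule — add !c, c.
            × closes — contains both c and !c.
      branch 2.2 (add (a -> !a)):
        (a -> !a): β-rule — branch into !a  //  !a.
          branch 2.2.1 (add !a):
            ○ open, literals {a=F}.
          branch 2.2.2 (add !a):
            ○ open, literals {a=F}.
1 branch closed, 6 open.
Each open branch fixes some atoms; the unmentioned ones are free. Counting distinct full assignments: branch {c=T} (a, d, b) contributes 8 new; branch {b=F} (a, c, d) contributes 4 new; branch {b=F} (a, c, d) contributes 0 new; branch {d=F} (a, c, b) contributes 2 new; branch {a=F} (c, d, b) contributes 1 new; branch {a=F} (c, d, b) contributes 0 new. Total: 15.

15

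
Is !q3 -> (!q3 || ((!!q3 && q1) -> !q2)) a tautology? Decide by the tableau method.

Valid

Assume the negation and expand:
Initial set: {!(!q3 -> (!q3 || ((!!q3 && q1) -> !q2)))}.
!(!q3 -> (!q3 || ((!!q3 && q1) -> !q2))): α-rule — add !q3, !(!q3 || ((!!q3 && q1) -> !q2)).
!(!q3 || ((!!q3 && q1) -> !q2)): α-rule — add !!q3, !((!!q3 && q1) -> !q2).
× closes — contains both q3 and !q3.
All 1 branch closes.
Every branch closed, so the negation is unsatisfiable and the formula is valid.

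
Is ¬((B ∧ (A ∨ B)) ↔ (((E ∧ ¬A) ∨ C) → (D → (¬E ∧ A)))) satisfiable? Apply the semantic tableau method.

Satisfiable

Initial set: {¬((B ∧ (A ∨ B)) ↔ (((E ∧ ¬A) ∨ C) → (D → (¬E ∧ A))))}.
¬((B ∧ (A ∨ B)) ↔ (((E ∧ ¬A) ∨ C) → (D → (¬E ∧ A)))): β-rule — branch into (B ∧ (A ∨ B)), ¬(((E ∧ ¬A) ∨ C) → (D → (¬E ∧ A)))  //  ¬(B ∧ (A ∨ B)), (((E ∧ ¬A) ∨ C) → (D → (¬E ∧ A))).
  branch 1 (add (B ∧ (A ∨ B)), ¬(((E ∧ ¬A) ∨ C) → (D → (¬E ∧ A)))):
    (B ∧ (A ∨ B)): α-rule — add B, (A ∨ B).
    ¬(((E ∧ ¬A) ∨ C) → (D → (¬E ∧ A))): α-rule — add ((E ∧ ¬A) ∨ C), ¬(D → (¬E ∧ A)).
    ¬(D → (¬E ∧ A)): α-rule — add D, ¬(¬E ∧ A).
    (A ∨ B): β-rule — branch into A  //  B.
      branch 1.1 (add A):
        ((E ∧ ¬A) ∨ C): β-rule — branch into (E ∧ ¬A)  //  C.
          branch 1.1.1 (add (E ∧ ¬A)):
            (E ∧ ¬A): α-rule — add E, ¬A.
            × closes — contains both A and ¬A.
          branch 1.1.2 (add C):
            ¬(¬E ∧ A): β-rule — branch into ¬¬E  //  ¬A.
              branch 1.1.2.1 (add ¬¬E):
                ○ open, literals {A=1, B=1, C=1, D=1, E=1}.
              branch 1.1.2.2 (add ¬A):
                × closes — contains both A and ¬A.
      branch 1.2 (add B):
        ((E ∧ ¬A) ∨ C): β-rule — branch into (E ∧ ¬A)  //  C.
          branch 1.2.1 (add (E ∧ ¬A)):
            (E ∧ ¬A): α-rule — add E, ¬A.
            ¬(¬E ∧ A): β-rule — branch into ¬¬E  //  ¬A.
              branch 1.2.1.1 (add ¬¬E):
                ○ open, literals {A=0, B=1, D=1, E=1}.
              branch 1.2.1.2 (add ¬A):
                ○ open, literals {A=0, B=1, D=1, E=1}.
          branch 1.2.2 (add C):
            ¬(¬E ∧ A): β-rule — branch into ¬¬E  //  ¬A.
              branch 1.2.2.1 (add ¬¬E):
                ○ open, literals {B=1, C=1, D=1, E=1}.
              branch 1.2.2.2 (add ¬A):
                ○ open, literals {A=0, B=1, C=1, D=1}.
  branch 2 (add ¬(B ∧ (A ∨ B)), (((E ∧ ¬A) ∨ C) → (D → (¬E ∧ A)))):
    ¬(B ∧ (A ∨ B)): β-rule — branch into ¬B  //  ¬(A ∨ B).
      branch 2.1 (add ¬B):
        (((E ∧ ¬A) ∨ C) → (D → (¬E ∧ A))): β-rule — branch into ¬((E ∧ ¬A) ∨ C)  //  (D → (¬E ∧ A)).
          branch 2.1.1 (add ¬((E ∧ ¬A) ∨ C)):
            ¬((E ∧ ¬A) ∨ C): α-rule — add ¬(E ∧ ¬A), ¬C.
            ¬(E ∧ ¬A): β-rule — branch into ¬E  //  ¬¬A.
              branch 2.1.1.1 (add ¬E):
                ○ open, literals {B=0, C=0, E=0}.
              branch 2.1.1.2 (add ¬¬A):
                ○ open, literals {A=1, B=0, C=0}.
          branch 2.1.2 (add (D → (¬E ∧ A))):
            (D → (¬E ∧ A)): β-rule — branch into ¬D  //  (¬E ∧ A).
              branch 2.1.2.1 (add ¬D):
                ○ open, literals {B=0, D=0}.
              branch 2.1.2.2 (add (¬E ∧ A)):
                (¬E ∧ A): α-rule — add ¬E, A.
                ○ open, literals {A=1, B=0, E=0}.
      branch 2.2 (add ¬(A ∨ B)):
        ¬(A ∨ B): α-rule — add ¬A, ¬B.
        (((E ∧ ¬A) ∨ C) → (D → (¬E ∧ A))): β-rule — branch into ¬((E ∧ ¬A) ∨ C)  //  (D → (¬E ∧ A)).
          branch 2.2.1 (add ¬((E ∧ ¬A) ∨ C)):
            ¬((E ∧ ¬A) ∨ C): α-rule — add ¬(E ∧ ¬A), ¬C.
            ¬(E ∧ ¬A): β-rule — branch into ¬E  //  ¬¬A.
              branch 2.2.1.1 (add ¬E):
                ○ open, literals {A=0, B=0, C=0, E=0}.
              branch 2.2.1.2 (add ¬¬A):
                × closes — contains both A and ¬A.
          branch 2.2.2 (add (D → (¬E ∧ A))):
            (D → (¬E ∧ A)): β-rule — branch into ¬D  //  (¬E ∧ A).
              branch 2.2.2.1 (add ¬D):
                ○ open, literals {A=0, B=0, D=0}.
              branch 2.2.2.2 (add (¬E ∧ A)):
                (¬E ∧ A): α-rule — add ¬E, A.
                × closes — contains both A and ¬A.
4 branches closed, 11 open.
An open branch gives a satisfying assignment: A=1, B=1, C=1, D=1, E=1.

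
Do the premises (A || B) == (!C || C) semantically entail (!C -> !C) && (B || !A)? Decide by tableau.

No

Initial set: {T ((A || B) == (!C || C)); F ((!C -> !C) && (B || !A))}.
T ((A || B) == (!C || C)): β-rule — branch into T (A || B), T (!C || C)  //  F (A || B), F (!C || C).
  branch 1 (add T (A || B), T (!C || C)):
    F ((!C -> !C) && (B || !A)): β-rule — branch into F (!C -> !C)  //  F (B || !A).
      branch 1.1 (add F (!C -> !C)):
        F (!C -> !C): α-rule — add T !C, F !C.
        × closes — contains both C and !C.
      branch 1.2 (add F (B || !A)):
        F (B || !A): α-rule — add F B, F !A.
        T (A || B): β-rule — branch into T A  //  T B.
          branch 1.2.1 (add T A):
            T (!C || C): β-rule — branch into T !C  //  T C.
              branch 1.2.1.1 (add T !C):
                ○ open, literals {A=T, B=F, C=F}.
              branch 1.2.1.2 (add T C):
                ○ open, literals {A=T, B=F, C=T}.
          branch 1.2.2 (add T B):
            × closes — contains both B and !B.
  branch 2 (add F (A || B), F (!C || C)):
    F (A || B): α-rule — add F A, F B.
    F (!C || C): α-rule — add F !C, F C.
    × closes — contains both C and !C.
3 branches closed, 2 open.
An open branch gives a countermodel: A=T, B=F, C=F (unmentioned atoms arbitrary); the premises hold there but the conclusion fails.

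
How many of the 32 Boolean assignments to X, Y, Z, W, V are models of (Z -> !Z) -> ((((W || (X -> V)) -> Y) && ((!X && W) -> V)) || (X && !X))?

Initial set: {((Z -> !Z) -> ((((W || (X -> V)) -> Y) && ((!X && W) -> V)) || (X && !X)))}.
((Z -> !Z) -> ((((W || (X -> V)) -> Y) && ((!X && W) -> V)) || (X && !X))): β-rule — branch into !(Z -> !Z)  //  ((((W || (X -> V)) -> Y) && ((!X && W) -> V)) || (X && !X)).
  branch 1 (add !(Z -> !Z)):
    !(Z -> !Z): α-rule — add Z, !!Z.
    ○ open, literals {Z=T}.
  branch 2 (add ((((W || (X -> V)) -> Y) && ((!X && W) -> V)) || (X && !X))):
    ((((W || (X -> V)) -> Y) && ((!X && W) -> V)) || (X && !X)): β-rule — branch into (((W || (X -> V)) -> Y) && ((!X && W) -> V))  //  (X && !X).
      branch 2.1 (add (((W || (X -> V)) -> Y) && ((!X && W) -> V))):
        (((W || (X -> V)) -> Y) && ((!X && W) -> V)): α-rule — add ((W || (X -> V)) -> Y), ((!X && W) -> V).
        ((W || (X -> V)) -> Y): β-rule — branch into !(W || (X -> V))  //  Y.
          branch 2.1.1 (add !(W || (X -> V))):
            !(W || (X -> V)): α-rule — add !W, !(X -> V).
            !(X -> V): α-rule — add X, !V.
            ((!X && W) -> V): β-rule — branch into !(!X && W)  //  V.
              branch 2.1.1.1 (add !(!X && W)):
                !(!X && W): β-rule — branch into !!X  //  !W.
                  branch 2.1.1.1.1 (add !!X):
                    ○ open, literals {V=F, W=F, X=T}.
                  branch 2.1.1.1.2 (add !W):
                    ○ open, literals {V=F, W=F, X=T}.
              branch 2.1.1.2 (add V):
                × closes — contains both V and !V.
          branch 2.1.2 (add Y):
            ((!X && W) -> V): β-rule — branch into !(!X && W)  //  V.
              branch 2.1.2.1 (add !(!X && W)):
                !(!X && W): β-rule — branch into !!X  //  !W.
                  branch 2.1.2.1.1 (add !!X):
                    ○ open, literals {X=T, Y=T}.
                  branch 2.1.2.1.2 (add !W):
                    ○ open, literals {W=F, Y=T}.
              branch 2.1.2.2 (add V):
                ○ open, literals {V=T, Y=T}.
      branch 2.2 (add (X && !X)):
        (X && !X): α-rule — add X, !X.
        × closes — contains both X and !X.
2 branches closed, 6 open.
Each open branch fixes some atoms; the unmentioned ones are free. Counting distinct full assignments: branch {Z=T} (X, Y, W, V) contributes 16 new; branch {V=F, W=F, X=T} (Y, Z) contributes 2 new; branch {V=F, W=F, X=T} (Y, Z) contributes 0 new; branch {X=T, Y=T} (Z, W, V) contributes 3 new; branch {W=F, Y=T} (X, Z, V) contributes 2 new; branch {V=T, Y=T} (X, Z, W) contributes 1 new. Total: 24.

24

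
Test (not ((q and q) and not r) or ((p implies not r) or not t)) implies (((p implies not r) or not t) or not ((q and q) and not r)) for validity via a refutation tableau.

Valid

Assume the negation and expand:
Initial set: {not ((not ((q and q) and not r) or ((p implies not r) or not t)) implies (((p implies not r) or not t) or not ((q and q) and not r)))}.
not ((not ((q and q) and not r) or ((p implies not r) or not t)) implies (((p implies not r) or not t) or not ((q and q) and not r))): α-rule — add (not ((q and q) and not r) or ((p implies not r) or not t)), not (((p implies not r) or not t) or not ((q and q) and not r)).
not (((p implies not r) or not t) or not ((q and q) and not r)): α-rule — add not ((p implies not r) or not t), not not ((q and q) and not r).
not ((p implies not r) or not t): α-rule — add not (p implies not r), not not t.
not not ((q and q) and not r): α-rule — add (q and q), not r.
not (p implies not r): α-rule — add p, not not r.
× closes — contains both r and not r.
All 1 branch closes.
Every branch closed, so the negation is unsatisfiable and the formula is valid.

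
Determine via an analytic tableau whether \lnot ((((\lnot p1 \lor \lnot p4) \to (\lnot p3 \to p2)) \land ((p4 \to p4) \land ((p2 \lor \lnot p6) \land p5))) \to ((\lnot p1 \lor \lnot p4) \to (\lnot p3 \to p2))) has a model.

Unsatisfiable

Initial set: {T \lnot ((((\lnot p1 \lor \lnot p4) \to (\lnot p3 \to p2)) \land ((p4 \to p4) \land ((p2 \lor \lnot p6) \land p5))) \to ((\lnot p1 \lor \lnot p4) \to (\lnot p3 \to p2)))}.
T \lnot ((((\lnot p1 \lor \lnot p4) \to (\lnot p3 \to p2)) \land ((p4 \to p4) \land ((p2 \lor \lnot p6) \land p5))) \to ((\lnot p1 \lor \lnot p4) \to (\lnot p3 \to p2))): α-rule — add T (((\lnot p1 \lor \lnot p4) \to (\lnot p3 \to p2)) \land ((p4 \to p4) \land ((p2 \lor \lnot p6) \land p5))), F ((\lnot p1 \lor \lnot p4) \to (\lnot p3 \to p2)).
T (((\lnot p1 \lor \lnot p4) \to (\lnot p3 \to p2)) \land ((p4 \to p4) \land ((p2 \lor \lnot p6) \land p5))): α-rule — add T ((\lnot p1 \lor \lnot p4) \to (\lnot p3 \to p2)), T ((p4 \to p4) \land ((p2 \lor \lnot p6) \land p5)).
F ((\lnot p1 \lor \lnot p4) \to (\lnot p3 \to p2)): α-rule — add T (\lnot p1 \lor \lnot p4), F (\lnot p3 \to p2).
T ((p4 \to p4) \land ((p2 \lor \lnot p6) \land p5)): α-rule — add T (p4 \to p4), T ((p2 \lor \lnot p6) \land p5).
F (\lnot p3 \to p2): α-rule — add T \lnot p3, F p2.
T ((p2 \lor \lnot p6) \land p5): α-rule — add T (p2 \lor \lnot p6), T p5.
T ((\lnot p1 \lor \lnot p4) \to (\lnot p3 \to p2)): β-rule — branch into F (\lnot p1 \lor \lnot p4)  //  T (\lnot p3 \to p2).
  branch 1 (add F (\lnot p1 \lor \lnot p4)):
    F (\lnot p1 \lor \lnot p4): α-rule — add F \lnot p1, F \lnot p4.
    T (\lnot p1 \lor \lnot p4): β-rule — branch into T \lnot p1  //  T \lnot p4.
      branch 1.1 (add T \lnot p1):
        × closes — contains both p1 and \lnot p1.
      branch 1.2 (add T \lnot p4):
        × closes — contains both p4 and \lnot p4.
  branch 2 (add T (\lnot p3 \to p2)):
    T (\lnot p1 \lor \lnot p4): β-rule — branch into T \lnot p1  //  T \lnot p4.
      branch 2.1 (add T \lnot p1):
        T (p4 \to p4): β-rule — branch into F p4  //  T p4.
          branch 2.1.1 (add F p4):
            T (p2 \lor \lnot p6): β-rule — branch into T p2  //  T \lnot p6.
              branch 2.1.1.1 (add T p2):
                × closes — contains both p2 and \lnot p2.
              branch 2.1.1.2 (add T \lnot p6):
                T (\lnot p3 \to p2): β-rule — branch into F \lnot p3  //  T p2.
                  branch 2.1.1.2.1 (add F \lnot p3):
                    × closes — contains both p3 and \lnot p3.
                  branch 2.1.1.2.2 (add T p2):
                    × closes — contains both p2 and \lnot p2.
          branch 2.1.2 (add T p4):
            T (p2 \lor \lnot p6): β-rule — branch into T p2  //  T \lnot p6.
              branch 2.1.2.1 (add T p2):
                × closes — contains both p2 and \lnot p2.
              branch 2.1.2.2 (add T \lnot p6):
                T (\lnot p3 \to p2): β-rule — branch into F \lnot p3  //  T p2.
                  branch 2.1.2.2.1 (add F \lnot p3):
                    × closes — contains both p3 and \lnot p3.
                  branch 2.1.2.2.2 (add T p2):
                    × closes — contains both p2 and \lnot p2.
      branch 2.2 (add T \lnot p4):
        T (p4 \to p4): β-rule — branch into F p4  //  T p4.
          branch 2.2.1 (add F p4):
            T (p2 \lor \lnot p6): β-rule — branch into T p2  //  T \lnot p6.
              branch 2.2.1.1 (add T p2):
                × closes — contains both p2 and \lnot p2.
              branch 2.2.1.2 (add T \lnot p6):
                T (\lnot p3 \to p2): β-rule — branch into F \lnot p3  //  T p2.
                  branch 2.2.1.2.1 (add F \lnot p3):
                    × closes — contains both p3 and \lnot p3.
                  branch 2.2.1.2.2 (add T p2):
                    × closes — contains both p2 and \lnot p2.
          branch 2.2.2 (add T p4):
            × closes — contains both p4 and \lnot p4.
All 12 branches close.
Every branch closed; the formula is unsatisfiable.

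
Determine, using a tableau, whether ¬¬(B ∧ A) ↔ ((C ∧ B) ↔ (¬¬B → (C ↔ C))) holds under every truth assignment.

Not valid

Assume the negation and expand:
Initial set: {F (¬¬(B ∧ A) ↔ ((C ∧ B) ↔ (¬¬B → (C ↔ C))))}.
F (¬¬(B ∧ A) ↔ ((C ∧ B) ↔ (¬¬B → (C ↔ C)))): β-rule — branch into T ¬¬(B ∧ A), F ((C ∧ B) ↔ (¬¬B → (C ↔ C)))  //  F ¬¬(B ∧ A), T ((C ∧ B) ↔ (¬¬B → (C ↔ C))).
  branch 1 (add T ¬¬(B ∧ A), F ((C ∧ B) ↔ (¬¬B → (C ↔ C)))):
    T ¬¬(B ∧ A): drop double negation, giving T (B ∧ A).
    T (B ∧ A): α-rule — add T B, T A.
    F ((C ∧ B) ↔ (¬¬B → (C ↔ C))): β-rule — branch into T (C ∧ B), F (¬¬B → (C ↔ C))  //  F (C ∧ B), T (¬¬B → (C ↔ C)).
      branch 1.1 (add T (C ∧ B), F (¬¬B → (C ↔ C))):
        T (C ∧ B): α-rule — add T C, T B.
        F (¬¬B → (C ↔ C)): α-rule — add T ¬¬B, F (C ↔ C).
        T ¬¬B: drop double negation, giving T B.
        F (C ↔ C): β-rule — branch into T C, F C  //  F C, T C.
          branch 1.1.1 (add T C, F C):
            × closes — contains both C and ¬C.
          branch 1.1.2 (add F C, T C):
            × closes — contains both C and ¬C.
      branch 1.2 (add F (C ∧ B), T (¬¬B → (C ↔ C))):
        F (C ∧ B): β-rule — branch into F C  //  F B.
          branch 1.2.1 (add F C):
            T (¬¬B → (C ↔ C)): β-rule — branch into F ¬¬B  //  T (C ↔ C).
              branch 1.2.1.1 (add F ¬¬B):
                F ¬¬B: drop double negation, giving F B.
                × closes — contains both B and ¬B.
              branch 1.2.1.2 (add T (C ↔ C)):
                T (C ↔ C): β-rule — branch into T C, T C  //  F C, F C.
                  branch 1.2.1.2.1 (add T C, T C):
                    × closes — contains both C and ¬C.
                  branch 1.2.1.2.2 (add F C, F C):
                    ○ open, literals {A=1, B=1, C=0}.
          branch 1.2.2 (add F B):
            × closes — contains both B and ¬B.
  branch 2 (add F ¬¬(B ∧ A), T ((C ∧ B) ↔ (¬¬B → (C ↔ C)))):
    F ¬¬(B ∧ A): drop double negation, giving F (B ∧ A).
    T ((C ∧ B) ↔ (¬¬B → (C ↔ C))): β-rule — branch into T (C ∧ B), T (¬¬B → (C ↔ C))  //  F (C ∧ B), F (¬¬B → (C ↔ C)).
      branch 2.1 (add T (C ∧ B), T (¬¬B → (C ↔ C))):
        T (C ∧ B): α-rule — add T C, T B.
        F (B ∧ A): β-rule — branch into F B  //  F A.
          branch 2.1.1 (add F B):
            × closes — contains both B and ¬B.
          branch 2.1.2 (add F A):
            T (¬¬B → (C ↔ C)): β-rule — branch into F ¬¬B  //  T (C ↔ C).
              branch 2.1.2.1 (add F ¬¬B):
                F ¬¬B: drop double negation, giving F B.
                × closes — contains both B and ¬B.
              branch 2.1.2.2 (add T (C ↔ C)):
                T (C ↔ C): β-rule — branch into T C, T C  //  F C, F C.
                  branch 2.1.2.2.1 (add T C, T C):
                    ○ open, literals {A=0, B=1, C=1}.
                  branch 2.1.2.2.2 (add F C, F C):
                    × closes — contains both C and ¬C.
      branch 2.2 (add F (C ∧ B), F (¬¬B → (C ↔ C))):
        F (¬¬B → (C ↔ C)): α-rule — add T ¬¬B, F (C ↔ C).
        T ¬¬B: drop double negation, giving T B.
        F (B ∧ A): β-rule — branch into F B  //  F A.
          branch 2.2.1 (add F B):
            × closes — contains both B and ¬B.
          branch 2.2.2 (add F A):
            F (C ∧ B): β-rule — branch into F C  //  F B.
              branch 2.2.2.1 (add F C):
                F (C ↔ C): β-rule — branch into T C, F C  //  F C, T C.
                  branch 2.2.2.1.1 (add T C, F C):
                    × closes — contains both C and ¬C.
                  branch 2.2.2.1.2 (add F C, T C):
                    × closes — contains both C and ¬C.
              branch 2.2.2.2 (add F B):
                × closes — contains both B and ¬B.
12 branches closed, 2 open.
An open branch gives a countermodel: A=1, B=1, C=0 (unmentioned atoms arbitrary); under it the original formula is false.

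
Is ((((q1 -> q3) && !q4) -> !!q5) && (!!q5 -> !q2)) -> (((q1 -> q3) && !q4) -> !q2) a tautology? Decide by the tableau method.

Assume the negation and expand:
Initial set: {F (((((q1 -> q3) && !q4) -> !!q5) && (!!q5 -> !q2)) -> (((q1 -> q3) && !q4) -> !q2))}.
F (((((q1 -> q3) && !q4) -> !!q5) && (!!q5 -> !q2)) -> (((q1 -> q3) && !q4) -> !q2)): α-rule — add T ((((q1 -> q3) && !q4) -> !!q5) && (!!q5 -> !q2)), F (((q1 -> q3) && !q4) -> !q2).
T ((((q1 -> q3) && !q4) -> !!q5) && (!!q5 -> !q2)): α-rule — add T (((q1 -> q3) && !q4) -> !!q5), T (!!q5 -> !q2).
F (((q1 -> q3) && !q4) -> !q2): α-rule — add T ((q1 -> q3) && !q4), F !q2.
T ((q1 -> q3) && !q4): α-rule — add T (q1 -> q3), T !q4.
T (((q1 -> q3) && !q4) -> !!q5): β-rule — branch into F ((q1 -> q3) && !q4)  //  T !!q5.
  branch 1 (add F ((q1 -> q3) && !q4)):
    T (!!q5 -> !q2): β-rule — branch into F !!q5  //  T !q2.
      branch 1.1 (add F !!q5):
        F !!q5: drop double negation, giving F q5.
        T (q1 -> q3): β-rule — branch into F q1  //  T q3.
          branch 1.1.1 (add F q1):
            F ((q1 -> q3) && !q4): β-rule — branch into F (q1 -> q3)  //  F !q4.
              branch 1.1.1.1 (add F (q1 -> q3)):
                F (q1 -> q3): α-rule — add T q1, F q3.
                × closes — contains both q1 and !q1.
              branch 1.1.1.2 (add F !q4):
                × closes — contains both q4 and !q4.
          branch 1.1.2 (add T q3):
            F ((q1 -> q3) && !q4): β-rule — branch into F (q1 -> q3)  //  F !q4.
              branch 1.1.2.1 (add F (q1 -> q3)):
                F (q1 -> q3): α-rule — add T q1, F q3.
                × closes — contains both q3 and !q3.
              branch 1.1.2.2 (add F !q4):
                × closes — contains both q4 and !q4.
      branch 1.2 (add T !q2):
        × closes — contains both q2 and !q2.
  branch 2 (add T !!q5):
    T !!q5: drop double negation, giving T q5.
    T (!!q5 -> !q2): β-rule — branch into F !!q5  //  T !q2.
      branch 2.1 (add F !!q5):
        F !!q5: drop double negation, giving F q5.
        × closes — contains both q5 and !q5.
      branch 2.2 (add T !q2):
        × closes — contains both q2 and !q2.
All 7 branches close.
Every branch closed, so the negation is unsatisfiable and the formula is valid.

Valid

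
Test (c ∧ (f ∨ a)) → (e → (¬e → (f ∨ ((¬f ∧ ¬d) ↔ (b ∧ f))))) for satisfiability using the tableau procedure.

Satisfiable

Initial set: {T ((c ∧ (f ∨ a)) → (e → (¬e → (f ∨ ((¬f ∧ ¬d) ↔ (b ∧ f))))))}.
T ((c ∧ (f ∨ a)) → (e → (¬e → (f ∨ ((¬f ∧ ¬d) ↔ (b ∧ f)))))): β-rule — branch into F (c ∧ (f ∨ a))  //  T (e → (¬e → (f ∨ ((¬f ∧ ¬d) ↔ (b ∧ f))))).
  branch 1 (add F (c ∧ (f ∨ a))):
    F (c ∧ (f ∨ a)): β-rule — branch into F c  //  F (f ∨ a).
      branch 1.1 (add F c):
        ○ open, literals {c=0}.
      branch 1.2 (add F (f ∨ a)):
        F (f ∨ a): α-rule — add F f, F a.
        ○ open, literals {a=0, f=0}.
  branch 2 (add T (e → (¬e → (f ∨ ((¬f ∧ ¬d) ↔ (b ∧ f)))))):
    T (e → (¬e → (f ∨ ((¬f ∧ ¬d) ↔ (b ∧ f))))): β-rule — branch into F e  //  T (¬e → (f ∨ ((¬f ∧ ¬d) ↔ (b ∧ f)))).
      branch 2.1 (add F e):
        ○ open, literals {e=0}.
      branch 2.2 (add T (¬e → (f ∨ ((¬f ∧ ¬d) ↔ (b ∧ f))))):
        T (¬e → (f ∨ ((¬f ∧ ¬d) ↔ (b ∧ f)))): β-rule — branch into F ¬e  //  T (f ∨ ((¬f ∧ ¬d) ↔ (b ∧ f))).
          branch 2.2.1 (add F ¬e):
            ○ open, literals {e=1}.
          branch 2.2.2 (add T (f ∨ ((¬f ∧ ¬d) ↔ (b ∧ f)))):
            T (f ∨ ((¬f ∧ ¬d) ↔ (b ∧ f))): β-rule — branch into T f  //  T ((¬f ∧ ¬d) ↔ (b ∧ f)).
              branch 2.2.2.1 (add T f):
                ○ open, literals {f=1}.
              branch 2.2.2.2 (add T ((¬f ∧ ¬d) ↔ (b ∧ f))):
                T ((¬f ∧ ¬d) ↔ (b ∧ f)): β-rule — branch into T (¬f ∧ ¬d), T (b ∧ f)  //  F (¬f ∧ ¬d), F (b ∧ f).
                  branch 2.2.2.2.1 (add T (¬f ∧ ¬d), T (b ∧ f)):
                    T (¬f ∧ ¬d): α-rule — add T ¬f, T ¬d.
                    T (b ∧ f): α-rule — add T b, T f.
                    × closes — contains both f and ¬f.
                  branch 2.2.2.2.2 (add F (¬f ∧ ¬d), F (b ∧ f)):
                    F (¬f ∧ ¬d): β-rule — branch into F ¬f  //  F ¬d.
                      branch 2.2.2.2.2.1 (add F ¬f):
                        F (b ∧ f): β-rule — branch into F b  //  F f.
                          branch 2.2.2.2.2.1.1 (add F b):
                            ○ open, literals {b=0, f=1}.
                          branch 2.2.2.2.2.1.2 (add F f):
                            × closes — contains both f and ¬f.
                      branch 2.2.2.2.2.2 (add F ¬d):
                        F (b ∧ f): β-rule — branch into F b  //  F f.
                          branch 2.2.2.2.2.2.1 (add F b):
                            ○ open, literals {b=0, d=1}.
                          branch 2.2.2.2.2.2.2 (add F f):
                            ○ open, literals {d=1, f=0}.
2 branches closed, 8 open.
An open branch gives a satisfying assignment: c=0.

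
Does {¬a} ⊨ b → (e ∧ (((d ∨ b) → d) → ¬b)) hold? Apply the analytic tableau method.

No

Initial set: {T ¬a; F (b → (e ∧ (((d ∨ b) → d) → ¬b)))}.
F (b → (e ∧ (((d ∨ b) → d) → ¬b))): α-rule — add T b, F (e ∧ (((d ∨ b) → d) → ¬b)).
F (e ∧ (((d ∨ b) → d) → ¬b)): β-rule — branch into F e  //  F (((d ∨ b) → d) → ¬b).
  branch 1 (add F e):
    ○ open, literals {a=false, b=true, e=false}.
  branch 2 (add F (((d ∨ b) → d) → ¬b)):
    F (((d ∨ b) → d) → ¬b): α-rule — add T ((d ∨ b) → d), F ¬b.
    T ((d ∨ b) → d): β-rule — branch into F (d ∨ b)  //  T d.
      branch 2.1 (add F (d ∨ b)):
        F (d ∨ b): α-rule — add F d, F b.
        × closes — contains both b and ¬b.
      branch 2.2 (add T d):
        ○ open, literals {a=false, b=true, d=true}.
1 branch closed, 2 open.
An open branch gives a countermodel: a=false, b=true, e=false (unmentioned atoms arbitrary); the premises hold there but the conclusion fails.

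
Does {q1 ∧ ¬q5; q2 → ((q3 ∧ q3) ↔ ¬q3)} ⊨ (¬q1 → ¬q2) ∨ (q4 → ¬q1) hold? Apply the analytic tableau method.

Initial set: {(q1 ∧ ¬q5); (q2 → ((q3 ∧ q3) ↔ ¬q3)); ¬((¬q1 → ¬q2) ∨ (q4 → ¬q1))}.
(q1 ∧ ¬q5): α-rule — add q1, ¬q5.
¬((¬q1 → ¬q2) ∨ (q4 → ¬q1)): α-rule — add ¬(¬q1 → ¬q2), ¬(q4 → ¬q1).
¬(¬q1 → ¬q2): α-rule — add ¬q1, ¬¬q2.
× closes — contains both q1 and ¬q1.
All 1 branch closes.
Every branch closed, so the premises entail the conclusion.

Yes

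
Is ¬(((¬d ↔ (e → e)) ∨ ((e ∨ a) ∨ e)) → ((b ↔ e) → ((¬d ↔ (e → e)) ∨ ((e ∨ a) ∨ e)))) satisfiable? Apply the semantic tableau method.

Unsatisfiable

Initial set: {¬(((¬d ↔ (e → e)) ∨ ((e ∨ a) ∨ e)) → ((b ↔ e) → ((¬d ↔ (e → e)) ∨ ((e ∨ a) ∨ e))))}.
¬(((¬d ↔ (e → e)) ∨ ((e ∨ a) ∨ e)) → ((b ↔ e) → ((¬d ↔ (e → e)) ∨ ((e ∨ a) ∨ e)))): α-rule — add ((¬d ↔ (e → e)) ∨ ((e ∨ a) ∨ e)), ¬((b ↔ e) → ((¬d ↔ (e → e)) ∨ ((e ∨ a) ∨ e))).
¬((b ↔ e) → ((¬d ↔ (e → e)) ∨ ((e ∨ a) ∨ e))): α-rule — add (b ↔ e), ¬((¬d ↔ (e → e)) ∨ ((e ∨ a) ∨ e)).
¬((¬d ↔ (e → e)) ∨ ((e ∨ a) ∨ e)): α-rule — add ¬(¬d ↔ (e → e)), ¬((e ∨ a) ∨ e).
¬((e ∨ a) ∨ e): α-rule — add ¬(e ∨ a), ¬e.
¬(e ∨ a): α-rule — add ¬e, ¬a.
((¬d ↔ (e → e)) ∨ ((e ∨ a) ∨ e)): β-rule — branch into (¬d ↔ (e → e))  //  ((e ∨ a) ∨ e).
  branch 1 (add (¬d ↔ (e → e))):
    (b ↔ e): β-rule — branch into b, e  //  ¬b, ¬e.
      branch 1.1 (add b, e):
        × closes — contains both e and ¬e.
      branch 1.2 (add ¬b, ¬e):
        ¬(¬d ↔ (e → e)): β-rule — branch into ¬d, ¬(e → e)  //  ¬¬d, (e → e).
          branch 1.2.1 (add ¬d, ¬(e → e)):
            ¬(e → e): α-rule — add e, ¬e.
            × closes — contains both e and ¬e.
          branch 1.2.2 (add ¬¬d, (e → e)):
            (¬d ↔ (e → e)): β-rule — branch into ¬d, (e → e)  //  ¬¬d, ¬(e → e).
              branch 1.2.2.1 (add ¬d, (e → e)):
                × closes — contains both d and ¬d.
              branch 1.2.2.2 (add ¬¬d, ¬(e → e)):
                ¬(e → e): α-rule — add e, ¬e.
                × closes — contains both e and ¬e.
  branch 2 (add ((e ∨ a) ∨ e)):
    (b ↔ e): β-rule — branch into b, e  //  ¬b, ¬e.
      branch 2.1 (add b, e):
        × closes — contains both e and ¬e.
      branch 2.2 (add ¬b, ¬e):
        ¬(¬d ↔ (e → e)): β-rule — branch into ¬d, ¬(e → e)  //  ¬¬d, (e → e).
          branch 2.2.1 (add ¬d, ¬(e → e)):
            ¬(e → e): α-rule — add e, ¬e.
            × closes — contains both e and ¬e.
          branch 2.2.2 (add ¬¬d, (e → e)):
            ((e ∨ a) ∨ e): β-rule — branch into (e ∨ a)  //  e.
              branch 2.2.2.1 (add (e ∨ a)):
                (e → e): β-rule — branch into ¬e  //  e.
                  branch 2.2.2.1.1 (add ¬e):
                    (e ∨ a): β-rule — branch into e  //  a.
                      branch 2.2.2.1.1.1 (add e):
                        × closes — contains both e and ¬e.
                      branch 2.2.2.1.1.2 (add a):
                        × closes — contains both a and ¬a.
                  branch 2.2.2.1.2 (add e):
                    × closes — contains both e and ¬e.
              branch 2.2.2.2 (add e):
                × closes — contains both e and ¬e.
All 10 branches close.
Every branch closed; the formula is unsatisfiable.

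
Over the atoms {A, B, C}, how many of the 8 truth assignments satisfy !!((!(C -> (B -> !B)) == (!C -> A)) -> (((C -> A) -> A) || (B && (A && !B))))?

6

Initial set: {!!((!(C -> (B -> !B)) == (!C -> A)) -> (((C -> A) -> A) || (B && (A && !B))))}.
!!((!(C -> (B -> !B)) == (!C -> A)) -> (((C -> A) -> A) || (B && (A && !B)))): drop double negation, giving ((!(C -> (B -> !B)) == (!C -> A)) -> (((C -> A) -> A) || (B && (A && !B)))).
((!(C -> (B -> !B)) == (!C -> A)) -> (((C -> A) -> A) || (B && (A && !B)))): β-rule — branch into !(!(C -> (B -> !B)) == (!C -> A))  //  (((C -> A) -> A) || (B && (A && !B))).
  branch 1 (add !(!(C -> (B -> !B)) == (!C -> A))):
    !(!(C -> (B -> !B)) == (!C -> A)): β-rule — branch into !(C -> (B -> !B)), !(!C -> A)  //  !!(C -> (B -> !B)), (!C -> A).
      branch 1.1 (add !(C -> (B -> !B)), !(!C -> A)):
        !(C -> (B -> !B)): α-rule — add C, !(B -> !B).
        !(!C -> A): α-rule — add !C, !A.
        × closes — contains both C and !C.
      branch 1.2 (add !!(C -> (B -> !B)), (!C -> A)):
        !!(C -> (B -> !B)): β-rule — branch into !C  //  (B -> !B).
          branch 1.2.1 (add !C):
            (!C -> A): β-rule — branch into !!C  //  A.
              branch 1.2.1.1 (add !!C):
                × closes — contains both C and !C.
              branch 1.2.1.2 (add A):
                ○ open, literals {A=T, C=F}.
          branch 1.2.2 (add (B -> !B)):
            (!C -> A): β-rule — branch into !!C  //  A.
              branch 1.2.2.1 (add !!C):
                (B -> !B): β-rule — branch into !B  //  !B.
                  branch 1.2.2.1.1 (add !B):
                    ○ open, literals {B=F, C=T}.
                  branch 1.2.2.1.2 (add !B):
                    ○ open, literals {B=F, C=T}.
              branch 1.2.2.2 (add A):
                (B -> !B): β-rule — branch into !B  //  !B.
                  branch 1.2.2.2.1 (add !B):
                    ○ open, literals {A=T, B=F}.
                  branch 1.2.2.2.2 (add !B):
                    ○ open, literals {A=T, B=F}.
  branch 2 (add (((C -> A) -> A) || (B && (A && !B)))):
    (((C -> A) -> A) || (B && (A && !B))): β-rule — branch into ((C -> A) -> A)  //  (B && (A && !B)).
      branch 2.1 (add ((C -> A) -> A)):
        ((C -> A) -> A): β-rule — branch into !(C -> A)  //  A.
          branch 2.1.1 (add !(C -> A)):
            !(C -> A): α-rule — add C, !A.
            ○ open, literals {A=F, C=T}.
          branch 2.1.2 (add A):
            ○ open, literals {A=T}.
      branch 2.2 (add (B && (A && !B))):
        (B && (A && !B)): α-rule — add B, (A && !B).
        (A && !B): α-rule — add A, !B.
        × closes — contains both B and !B.
3 branches closed, 7 open.
Each open branch fixes some atoms; the unmentioned ones are free. Counting distinct full assignments: branch {A=T, C=F} (B) contributes 2 new; branch {B=F, C=T} (A) contributes 2 new; branch {B=F, C=T} (A) contributes 0 new; branch {A=T, B=F} (C) contributes 0 new; branch {A=T, B=F} (C) contributes 0 new; branch {A=F, C=T} (B) contributes 1 new; branch {A=T} (B, C) contributes 1 new. Total: 6.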